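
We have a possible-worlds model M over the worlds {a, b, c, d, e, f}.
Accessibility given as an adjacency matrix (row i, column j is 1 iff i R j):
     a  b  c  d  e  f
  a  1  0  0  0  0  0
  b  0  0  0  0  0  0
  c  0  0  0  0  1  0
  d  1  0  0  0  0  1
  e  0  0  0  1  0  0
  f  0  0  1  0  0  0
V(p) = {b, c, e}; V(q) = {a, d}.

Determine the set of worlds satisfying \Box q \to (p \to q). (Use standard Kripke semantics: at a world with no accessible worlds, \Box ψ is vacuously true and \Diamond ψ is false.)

Let φ = \Box q \to (p \to q). Evaluate φ at each world:
  a (successors {a}): φ is true.
  b (successors ∅): φ is false.
  c (successors {e}): φ is true.
  d (successors {a, f}): φ is true.
  e (successors {d}): φ is false.
  f (successors {c}): φ is true.
For instance, at f:
  At f: \Box q is false, p \to q is true, so \Box q \to (p \to q) is true.
    At f: \Box q requires q at every successor {c}.
      q fails at c, so \Box q is false at f.
Satisfying worlds: {a, c, d, f}

a, c, d, f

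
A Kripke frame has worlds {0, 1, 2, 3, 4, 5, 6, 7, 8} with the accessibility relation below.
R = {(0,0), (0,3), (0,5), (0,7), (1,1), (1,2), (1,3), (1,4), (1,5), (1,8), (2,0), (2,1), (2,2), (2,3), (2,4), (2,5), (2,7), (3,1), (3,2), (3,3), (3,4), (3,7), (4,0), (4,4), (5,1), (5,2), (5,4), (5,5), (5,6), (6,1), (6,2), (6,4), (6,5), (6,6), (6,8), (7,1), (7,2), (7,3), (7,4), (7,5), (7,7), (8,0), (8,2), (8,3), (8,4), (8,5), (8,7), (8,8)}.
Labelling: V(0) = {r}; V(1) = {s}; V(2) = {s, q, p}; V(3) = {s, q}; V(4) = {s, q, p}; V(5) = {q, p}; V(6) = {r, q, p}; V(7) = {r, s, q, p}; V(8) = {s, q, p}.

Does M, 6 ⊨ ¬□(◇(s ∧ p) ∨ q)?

No

At 6: □(◇(s ∧ p) ∨ q) is true, so ¬□(◇(s ∧ p) ∨ q) is false.
  At 6: □(◇(s ∧ p) ∨ q) requires ◇(s ∧ p) ∨ q at every successor {1, 2, 4, 5, 6, 8}.
    At 1: ◇(s ∧ p) ∨ q is true.
    At 2: ◇(s ∧ p) ∨ q is true.
    At 4: ◇(s ∧ p) ∨ q is true.
    At 5: ◇(s ∧ p) ∨ q is true.
    At 6: ◇(s ∧ p) ∨ q is true.
    At 8: ◇(s ∧ p) ∨ q is true.
  So □(◇(s ∧ p) ∨ q) is true at 6.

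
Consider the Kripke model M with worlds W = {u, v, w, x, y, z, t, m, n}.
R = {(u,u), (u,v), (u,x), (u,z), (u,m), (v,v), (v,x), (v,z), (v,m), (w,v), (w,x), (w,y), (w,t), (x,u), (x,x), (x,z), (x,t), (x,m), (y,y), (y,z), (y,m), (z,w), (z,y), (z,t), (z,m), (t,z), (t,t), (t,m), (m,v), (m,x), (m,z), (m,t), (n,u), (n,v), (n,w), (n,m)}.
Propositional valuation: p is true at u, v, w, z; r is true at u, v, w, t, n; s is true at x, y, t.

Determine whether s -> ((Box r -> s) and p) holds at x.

At x: s is true, (Box r -> s) and p is false, so s -> ((Box r -> s) and p) is false.
  At x: Box r -> s is true, p is false, so (Box r -> s) and p is false.
    At x: Box r is false, s is true, so Box r -> s is true.
      At x: Box r requires r at every successor {u, x, z, t, m}.
        r fails at x, so Box r is false at x.

No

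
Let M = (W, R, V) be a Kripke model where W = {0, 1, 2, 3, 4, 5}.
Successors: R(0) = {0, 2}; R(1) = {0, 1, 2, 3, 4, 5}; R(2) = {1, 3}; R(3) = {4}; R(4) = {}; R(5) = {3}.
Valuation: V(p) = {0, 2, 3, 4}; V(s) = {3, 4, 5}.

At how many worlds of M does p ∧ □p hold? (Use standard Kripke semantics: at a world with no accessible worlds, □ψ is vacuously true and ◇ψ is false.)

Recall that □ψ holds at a world iff ψ holds at every accessible world, and ◇ψ holds iff ψ holds at some accessible world.
Let φ = p ∧ □p. Evaluate φ at each world:
  0 (successors {0, 2}): φ is true.
  1 (successors {0, 1, 2, 3, 4, 5}): φ is false.
  2 (successors {1, 3}): φ is false.
  3 (successors {4}): φ is true.
  4 (successors ∅): φ is true.
  5 (successors {3}): φ is false.
For instance, at 0:
  At 0: p is true, □p is true, so p ∧ □p is true.
    At 0: □p requires p at every successor {0, 2}.
      At 0: p is true.
      At 2: p is true.
    So □p is true at 0.
Satisfying worlds: {0, 3, 4}

3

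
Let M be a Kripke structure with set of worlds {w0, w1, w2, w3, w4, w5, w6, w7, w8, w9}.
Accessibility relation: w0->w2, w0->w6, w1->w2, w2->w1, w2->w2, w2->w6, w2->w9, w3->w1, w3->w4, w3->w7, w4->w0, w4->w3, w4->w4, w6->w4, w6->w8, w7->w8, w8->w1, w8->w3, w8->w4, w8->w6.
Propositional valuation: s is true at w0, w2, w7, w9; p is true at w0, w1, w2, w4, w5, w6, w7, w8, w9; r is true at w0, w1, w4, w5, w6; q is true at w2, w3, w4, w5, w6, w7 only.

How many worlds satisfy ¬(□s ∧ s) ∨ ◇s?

Let φ = ¬(□s ∧ s) ∨ ◇s. Evaluate φ at each world:
  w0 (successors {w2, w6}): φ is true.
  w1 (successors {w2}): φ is true.
  w2 (successors {w1, w2, w6, w9}): φ is true.
  w3 (successors {w1, w4, w7}): φ is true.
  w4 (successors {w0, w3, w4}): φ is true.
  w5 (successors ∅): φ is true.
  w6 (successors {w4, w8}): φ is true.
  w7 (successors {w8}): φ is true.
  w8 (successors {w1, w3, w4, w6}): φ is true.
  w9 (successors ∅): φ is false.
For instance, at w1:
  At w1: ¬(□s ∧ s) is true, ◇s is true, so ¬(□s ∧ s) ∨ ◇s is true.
    At w1: □s ∧ s is false, so ¬(□s ∧ s) is true.
      At w1: □s is true, s is false, so □s ∧ s is false.
    At w1: ◇s requires s at some successor in {w2}.
      s holds at w2, so ◇s is true at w1.
Satisfying worlds: {w0, w1, w2, w3, w4, w5, w6, w7, w8}

9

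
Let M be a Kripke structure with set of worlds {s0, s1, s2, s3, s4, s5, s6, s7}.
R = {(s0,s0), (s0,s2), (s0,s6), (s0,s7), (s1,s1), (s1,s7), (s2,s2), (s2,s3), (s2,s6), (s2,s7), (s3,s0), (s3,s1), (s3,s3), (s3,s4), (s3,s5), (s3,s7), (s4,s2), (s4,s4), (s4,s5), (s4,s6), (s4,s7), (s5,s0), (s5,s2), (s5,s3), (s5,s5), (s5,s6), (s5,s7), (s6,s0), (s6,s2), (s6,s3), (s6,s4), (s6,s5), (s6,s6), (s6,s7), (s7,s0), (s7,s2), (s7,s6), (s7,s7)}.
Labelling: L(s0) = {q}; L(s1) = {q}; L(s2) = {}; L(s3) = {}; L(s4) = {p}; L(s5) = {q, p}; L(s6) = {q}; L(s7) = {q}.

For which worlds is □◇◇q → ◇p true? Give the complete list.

Let φ = □◇◇q → ◇p. Evaluate φ at each world:
  s0 (successors {s0, s2, s6, s7}): φ is false.
  s1 (successors {s1, s7}): φ is false.
  s2 (successors {s2, s3, s6, s7}): φ is false.
  s3 (successors {s0, s1, s3, s4, s5, s7}): φ is true.
  s4 (successors {s2, s4, s5, s6, s7}): φ is true.
  s5 (successors {s0, s2, s3, s5, s6, s7}): φ is true.
  s6 (successors {s0, s2, s3, s4, s5, s6, s7}): φ is true.
  s7 (successors {s0, s2, s6, s7}): φ is false.
For instance, at s4:
  At s4: □◇◇q is true, ◇p is true, so □◇◇q → ◇p is true.
    At s4: □◇◇q requires ◇◇q at every successor {s2, s4, s5, s6, s7}.
      At s2: ◇◇q is true.
      At s4: ◇◇q is true.
      At s5: ◇◇q is true.
      At s6: ◇◇q is true.
      At s7: ◇◇q is true.
    So □◇◇q is true at s4.
    At s4: ◇p requires p at some successor in {s2, s4, s5, s6, s7}.
      p holds at s4, so ◇p is true at s4.
Satisfying worlds: {s3, s4, s5, s6}

s3, s4, s5, s6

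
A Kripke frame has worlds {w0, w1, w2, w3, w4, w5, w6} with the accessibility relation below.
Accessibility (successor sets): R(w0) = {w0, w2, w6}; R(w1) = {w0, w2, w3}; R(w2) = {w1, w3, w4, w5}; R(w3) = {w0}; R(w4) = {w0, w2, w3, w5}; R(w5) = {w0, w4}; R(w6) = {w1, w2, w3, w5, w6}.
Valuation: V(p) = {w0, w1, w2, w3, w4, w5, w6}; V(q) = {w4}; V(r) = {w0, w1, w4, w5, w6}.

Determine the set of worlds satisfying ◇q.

Recall that ◇ψ holds at a world iff ψ holds at some accessible world.
Let φ = ◇q. Evaluate φ at each world:
  w0 (successors {w0, w2, w6}): φ is false.
  w1 (successors {w0, w2, w3}): φ is false.
  w2 (successors {w1, w3, w4, w5}): φ is true.
  w3 (successors {w0}): φ is false.
  w4 (successors {w0, w2, w3, w5}): φ is false.
  w5 (successors {w0, w4}): φ is true.
  w6 (successors {w1, w2, w3, w5, w6}): φ is false.
For instance, at w1:
  At w1: ◇q requires q at some successor in {w0, w2, w3}.
    At w0: q is false.
    At w2: q is false.
    At w3: q is false.
  So ◇q is false at w1.
Satisfying worlds: {w2, w5}

w2, w5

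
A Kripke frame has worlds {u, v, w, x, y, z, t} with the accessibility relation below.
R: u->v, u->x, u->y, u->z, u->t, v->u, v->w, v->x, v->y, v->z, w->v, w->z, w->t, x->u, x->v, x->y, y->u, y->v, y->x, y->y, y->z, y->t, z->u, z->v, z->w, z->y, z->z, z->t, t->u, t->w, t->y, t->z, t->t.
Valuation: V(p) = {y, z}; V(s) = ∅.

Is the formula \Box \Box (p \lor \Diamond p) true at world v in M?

At v: \Box \Box (p \lor \Diamond p) requires \Box (p \lor \Diamond p) at every successor {u, w, x, y, z}.
  At u: \Box (p \lor \Diamond p) is true.
  At w: \Box (p \lor \Diamond p) is true.
  At x: \Box (p \lor \Diamond p) is true.
  At y: \Box (p \lor \Diamond p) is true.
  At z: \Box (p \lor \Diamond p) is true.
So \Box \Box (p \lor \Diamond p) is true at v.

Yes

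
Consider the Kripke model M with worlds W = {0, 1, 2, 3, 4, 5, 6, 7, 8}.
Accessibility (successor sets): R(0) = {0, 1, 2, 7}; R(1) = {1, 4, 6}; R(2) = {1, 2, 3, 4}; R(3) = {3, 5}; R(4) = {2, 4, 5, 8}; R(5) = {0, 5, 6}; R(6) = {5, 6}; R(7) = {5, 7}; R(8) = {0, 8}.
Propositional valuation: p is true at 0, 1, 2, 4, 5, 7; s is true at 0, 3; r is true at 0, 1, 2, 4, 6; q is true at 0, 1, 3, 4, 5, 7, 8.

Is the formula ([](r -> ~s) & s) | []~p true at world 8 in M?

At 8: [](r -> ~s) & s is false, []~p is false, so ([](r -> ~s) & s) | []~p is false.
  At 8: [](r -> ~s) is false, s is false, so [](r -> ~s) & s is false.
    At 8: [](r -> ~s) requires r -> ~s at every successor {0, 8}.
      r -> ~s fails at 0, so [](r -> ~s) is false at 8.
  At 8: []~p requires ~p at every successor {0, 8}.
    ~p fails at 0, so []~p is false at 8.

No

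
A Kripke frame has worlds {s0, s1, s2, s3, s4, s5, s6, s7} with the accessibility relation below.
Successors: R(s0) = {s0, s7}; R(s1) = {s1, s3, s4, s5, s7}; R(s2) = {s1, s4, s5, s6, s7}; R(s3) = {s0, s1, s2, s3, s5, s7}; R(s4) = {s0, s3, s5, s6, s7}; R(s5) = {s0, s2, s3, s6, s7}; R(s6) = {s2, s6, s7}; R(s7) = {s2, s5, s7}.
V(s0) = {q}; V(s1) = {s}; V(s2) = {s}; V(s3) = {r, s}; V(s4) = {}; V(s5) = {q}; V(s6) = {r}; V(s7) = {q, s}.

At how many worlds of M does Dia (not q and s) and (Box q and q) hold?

Let φ = Dia (not q and s) and (Box q and q). Evaluate φ at each world:
  s0 (successors {s0, s7}): φ is false.
  s1 (successors {s1, s3, s4, s5, s7}): φ is false.
  s2 (successors {s1, s4, s5, s6, s7}): φ is false.
  s3 (successors {s0, s1, s2, s3, s5, s7}): φ is false.
  s4 (successors {s0, s3, s5, s6, s7}): φ is false.
  s5 (successors {s0, s2, s3, s6, s7}): φ is false.
  s6 (successors {s2, s6, s7}): φ is false.
  s7 (successors {s2, s5, s7}): φ is false.
For instance, at s1:
  At s1: Dia (not q and s) is true, Box q and q is false, so Dia (not q and s) and (Box q and q) is false.
    At s1: Dia (not q and s) requires not q and s at some successor in {s1, s3, s4, s5, s7}.
      not q and s holds at s1, so Dia (not q and s) is true at s1.
    At s1: Box q is false, q is false, so Box q and q is false.
      At s1: Box q requires q at every successor {s1, s3, s4, s5, s7}.
        q fails at s1, so Box q is false at s1.
Satisfying worlds: none.

0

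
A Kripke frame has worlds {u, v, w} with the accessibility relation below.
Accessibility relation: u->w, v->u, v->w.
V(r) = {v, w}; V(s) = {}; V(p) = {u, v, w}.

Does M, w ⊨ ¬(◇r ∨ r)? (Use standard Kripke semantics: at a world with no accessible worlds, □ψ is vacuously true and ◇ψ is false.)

No

At w: ◇r ∨ r is true, so ¬(◇r ∨ r) is false.
  At w: ◇r is false, r is true, so ◇r ∨ r is true.
    At w: no accessible worlds, so ◇r is false.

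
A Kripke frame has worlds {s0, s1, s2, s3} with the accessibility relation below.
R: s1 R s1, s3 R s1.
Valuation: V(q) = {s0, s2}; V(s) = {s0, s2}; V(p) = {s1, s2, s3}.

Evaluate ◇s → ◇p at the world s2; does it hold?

Yes

At s2: ◇s is false, ◇p is false, so ◇s → ◇p is true.
  At s2: no accessible worlds, so ◇s is false.
  At s2: no accessible worlds, so ◇p is false.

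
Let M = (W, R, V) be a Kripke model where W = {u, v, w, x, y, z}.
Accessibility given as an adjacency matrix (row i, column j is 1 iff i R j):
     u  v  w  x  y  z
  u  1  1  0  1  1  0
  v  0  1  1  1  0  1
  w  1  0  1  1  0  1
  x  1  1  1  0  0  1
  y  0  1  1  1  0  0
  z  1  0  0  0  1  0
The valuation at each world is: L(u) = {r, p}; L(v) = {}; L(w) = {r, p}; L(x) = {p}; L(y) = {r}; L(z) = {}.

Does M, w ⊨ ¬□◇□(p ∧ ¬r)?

At w: □◇□(p ∧ ¬r) is false, so ¬□◇□(p ∧ ¬r) is true.
  At w: □◇□(p ∧ ¬r) requires ◇□(p ∧ ¬r) at every successor {u, w, x, z}.
    ◇□(p ∧ ¬r) fails at u, so □◇□(p ∧ ¬r) is false at w.
      At u: ◇□(p ∧ ¬r) requires □(p ∧ ¬r) at some successor in {u, v, x, y}.
        At u: □(p ∧ ¬r) is false.
        At v: □(p ∧ ¬r) is false.
        At x: □(p ∧ ¬r) is false.
        At y: □(p ∧ ¬r) is false.
      So ◇□(p ∧ ¬r) is false at u.

Yes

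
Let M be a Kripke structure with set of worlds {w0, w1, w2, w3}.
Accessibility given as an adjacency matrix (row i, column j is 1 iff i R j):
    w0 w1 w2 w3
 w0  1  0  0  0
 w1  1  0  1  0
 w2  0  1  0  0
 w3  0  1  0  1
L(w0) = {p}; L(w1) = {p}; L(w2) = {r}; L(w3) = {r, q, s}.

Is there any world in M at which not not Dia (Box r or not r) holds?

Let φ = not not Dia (Box r or not r). Evaluate φ at each world:
  w0 (successors {w0}): φ is true.
  w1 (successors {w0, w2}): φ is true.
  w2 (successors {w1}): φ is true.
  w3 (successors {w1, w3}): φ is true.
Detail at w0 (witness):
  At w0: not Dia (Box r or not r) is false, so not not Dia (Box r or not r) is true.
    At w0: Dia (Box r or not r) is true, so not Dia (Box r or not r) is false.
      At w0: Dia (Box r or not r) requires Box r or not r at some successor in {w0}.
        Box r or not r holds at w0, so Dia (Box r or not r) is true at w0.

Yes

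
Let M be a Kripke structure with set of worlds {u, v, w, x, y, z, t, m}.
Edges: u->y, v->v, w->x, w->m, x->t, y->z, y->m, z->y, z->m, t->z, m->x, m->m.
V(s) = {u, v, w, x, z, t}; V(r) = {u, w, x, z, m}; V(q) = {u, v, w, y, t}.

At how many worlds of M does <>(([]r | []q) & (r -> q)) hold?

4

Recall that []ψ holds at a world iff ψ holds at every accessible world, and <>ψ holds iff ψ holds at some accessible world.
Let φ = <>(([]r | []q) & (r -> q)). Evaluate φ at each world:
  u (successors {y}): φ is true.
  v (successors {v}): φ is true.
  w (successors {x, m}): φ is false.
  x (successors {t}): φ is true.
  y (successors {z, m}): φ is false.
  z (successors {y, m}): φ is true.
  t (successors {z}): φ is false.
  m (successors {x, m}): φ is false.
For instance, at w:
  At w: <>(([]r | []q) & (r -> q)) requires ([]r | []q) & (r -> q) at some successor in {x, m}.
    At x: ([]r | []q) & (r -> q) is false.
    At m: ([]r | []q) & (r -> q) is false.
  So <>(([]r | []q) & (r -> q)) is false at w.
Satisfying worlds: {u, v, x, z}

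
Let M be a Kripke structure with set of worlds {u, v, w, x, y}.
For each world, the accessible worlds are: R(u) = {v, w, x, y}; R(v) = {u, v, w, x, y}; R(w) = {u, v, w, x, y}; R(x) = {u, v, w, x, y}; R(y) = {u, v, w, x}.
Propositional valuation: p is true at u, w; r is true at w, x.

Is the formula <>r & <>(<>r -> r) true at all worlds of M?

Let φ = <>r & <>(<>r -> r). Evaluate φ at each world:
  u (successors {v, w, x, y}): φ is true.
  v (successors {u, v, w, x, y}): φ is true.
  w (successors {u, v, w, x, y}): φ is true.
  x (successors {u, v, w, x, y}): φ is true.
  y (successors {u, v, w, x}): φ is true.
For instance, at x:
  At x: <>r is true, <>(<>r -> r) is true, so <>r & <>(<>r -> r) is true.
    At x: <>r requires r at some successor in {u, v, w, x, y}.
      r holds at w, so <>r is true at x.
    At x: <>(<>r -> r) requires <>r -> r at some successor in {u, v, w, x, y}.
      <>r -> r holds at w, so <>(<>r -> r) is true at x.

Yes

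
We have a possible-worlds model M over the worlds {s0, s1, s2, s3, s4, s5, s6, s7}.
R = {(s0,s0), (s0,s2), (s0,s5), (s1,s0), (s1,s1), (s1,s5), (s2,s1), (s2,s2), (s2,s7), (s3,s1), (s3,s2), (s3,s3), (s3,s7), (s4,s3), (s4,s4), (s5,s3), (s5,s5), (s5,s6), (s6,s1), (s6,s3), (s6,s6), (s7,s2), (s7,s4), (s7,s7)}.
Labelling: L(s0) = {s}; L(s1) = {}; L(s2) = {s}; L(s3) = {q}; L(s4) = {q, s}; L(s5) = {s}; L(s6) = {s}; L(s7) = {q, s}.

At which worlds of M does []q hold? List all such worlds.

Let φ = []q. Evaluate φ at each world:
  s0 (successors {s0, s2, s5}): φ is false.
  s1 (successors {s0, s1, s5}): φ is false.
  s2 (successors {s1, s2, s7}): φ is false.
  s3 (successors {s1, s2, s3, s7}): φ is false.
  s4 (successors {s3, s4}): φ is true.
  s5 (successors {s3, s5, s6}): φ is false.
  s6 (successors {s1, s3, s6}): φ is false.
  s7 (successors {s2, s4, s7}): φ is false.
For instance, at s5:
  At s5: []q requires q at every successor {s3, s5, s6}.
    q fails at s5, so []q is false at s5.
Satisfying worlds: {s4}

s4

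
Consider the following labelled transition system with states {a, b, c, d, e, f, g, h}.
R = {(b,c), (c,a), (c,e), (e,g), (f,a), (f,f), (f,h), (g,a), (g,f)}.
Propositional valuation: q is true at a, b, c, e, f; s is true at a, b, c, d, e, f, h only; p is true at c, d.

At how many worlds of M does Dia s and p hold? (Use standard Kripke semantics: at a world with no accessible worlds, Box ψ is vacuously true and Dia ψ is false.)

Recall that Dia ψ holds at a world iff ψ holds at some accessible world.
Let φ = Dia s and p. Evaluate φ at each world:
  a (successors ∅): φ is false.
  b (successors {c}): φ is false.
  c (successors {a, e}): φ is true.
  d (successors ∅): φ is false.
  e (successors {g}): φ is false.
  f (successors {a, f, h}): φ is false.
  g (successors {a, f}): φ is false.
  h (successors ∅): φ is false.
For instance, at c:
  At c: Dia s is true, p is true, so Dia s and p is true.
    At c: Dia s requires s at some successor in {a, e}.
      s holds at a, so Dia s is true at c.
Satisfying worlds: {c}

1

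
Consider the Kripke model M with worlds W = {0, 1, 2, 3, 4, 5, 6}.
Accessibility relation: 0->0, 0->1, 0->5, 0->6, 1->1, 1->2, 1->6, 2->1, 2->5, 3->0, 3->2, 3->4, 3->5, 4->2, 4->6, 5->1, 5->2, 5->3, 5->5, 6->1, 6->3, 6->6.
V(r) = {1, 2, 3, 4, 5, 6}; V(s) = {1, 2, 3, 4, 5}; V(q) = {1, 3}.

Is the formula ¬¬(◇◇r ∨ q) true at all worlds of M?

Yes

Let φ = ¬¬(◇◇r ∨ q). Evaluate φ at each world:
  0 (successors {0, 1, 5, 6}): φ is true.
  1 (successors {1, 2, 6}): φ is true.
  2 (successors {1, 5}): φ is true.
  3 (successors {0, 2, 4, 5}): φ is true.
  4 (successors {2, 6}): φ is true.
  5 (successors {1, 2, 3, 5}): φ is true.
  6 (successors {1, 3, 6}): φ is true.
For instance, at 3:
  At 3: ¬(◇◇r ∨ q) is false, so ¬¬(◇◇r ∨ q) is true.
    At 3: ◇◇r ∨ q is true, so ¬(◇◇r ∨ q) is false.
      At 3: ◇◇r is true, q is true, so ◇◇r ∨ q is true.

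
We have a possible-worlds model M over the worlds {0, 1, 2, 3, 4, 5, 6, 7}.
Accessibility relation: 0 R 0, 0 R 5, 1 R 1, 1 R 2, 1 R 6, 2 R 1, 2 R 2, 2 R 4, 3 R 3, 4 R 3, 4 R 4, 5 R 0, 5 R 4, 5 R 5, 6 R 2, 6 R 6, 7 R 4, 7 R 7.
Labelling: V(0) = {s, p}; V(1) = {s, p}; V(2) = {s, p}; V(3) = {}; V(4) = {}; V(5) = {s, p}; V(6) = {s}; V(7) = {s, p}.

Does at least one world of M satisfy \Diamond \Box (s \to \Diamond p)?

Yes

Recall that \Box ψ holds at a world iff ψ holds at every accessible world, and \Diamond ψ holds iff ψ holds at some accessible world.
Let φ = \Diamond \Box (s \to \Diamond p). Evaluate φ at each world:
  0 (successors {0, 5}): φ is true.
  1 (successors {1, 2, 6}): φ is true.
  2 (successors {1, 2, 4}): φ is true.
  3 (successors {3}): φ is true.
  4 (successors {3, 4}): φ is true.
  5 (successors {0, 4, 5}): φ is true.
  6 (successors {2, 6}): φ is true.
  7 (successors {4, 7}): φ is true.
Detail at 0 (witness):
  At 0: \Diamond \Box (s \to \Diamond p) requires \Box (s \to \Diamond p) at some successor in {0, 5}.
    \Box (s \to \Diamond p) holds at 0, so \Diamond \Box (s \to \Diamond p) is true at 0.
      At 0: \Box (s \to \Diamond p) requires s \to \Diamond p at every successor {0, 5}.
        At 0: s \to \Diamond p is true.
        At 5: s \to \Diamond p is true.
      So \Box (s \to \Diamond p) is true at 0.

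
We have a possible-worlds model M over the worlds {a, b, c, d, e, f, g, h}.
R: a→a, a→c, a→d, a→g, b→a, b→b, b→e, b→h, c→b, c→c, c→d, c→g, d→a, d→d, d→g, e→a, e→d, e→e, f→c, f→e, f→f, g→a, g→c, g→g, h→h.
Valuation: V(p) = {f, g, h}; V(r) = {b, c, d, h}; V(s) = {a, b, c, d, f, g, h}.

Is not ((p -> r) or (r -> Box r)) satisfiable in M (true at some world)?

Let φ = not ((p -> r) or (r -> Box r)). Evaluate φ at each world:
  a (successors {a, c, d, g}): φ is false.
  b (successors {a, b, e, h}): φ is false.
  c (successors {b, c, d, g}): φ is false.
  d (successors {a, d, g}): φ is false.
  e (successors {a, d, e}): φ is false.
  f (successors {c, e, f}): φ is false.
  g (successors {a, c, g}): φ is false.
  h (successors {h}): φ is false.
For instance, at e:
  At e: (p -> r) or (r -> Box r) is true, so not ((p -> r) or (r -> Box r)) is false.
    At e: p -> r is true, r -> Box r is true, so (p -> r) or (r -> Box r) is true.
      At e: r is false, Box r is false, so r -> Box r is true.

No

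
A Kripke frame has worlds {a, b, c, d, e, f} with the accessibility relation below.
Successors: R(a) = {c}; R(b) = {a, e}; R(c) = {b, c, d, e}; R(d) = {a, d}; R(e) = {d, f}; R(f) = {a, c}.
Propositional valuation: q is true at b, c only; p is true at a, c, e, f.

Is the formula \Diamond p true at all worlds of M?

Recall that \Diamond ψ holds at a world iff ψ holds at some accessible world.
Let φ = \Diamond p. Evaluate φ at each world:
  a (successors {c}): φ is true.
  b (successors {a, e}): φ is true.
  c (successors {b, c, d, e}): φ is true.
  d (successors {a, d}): φ is true.
  e (successors {d, f}): φ is true.
  f (successors {a, c}): φ is true.
For instance, at c:
  At c: \Diamond p requires p at some successor in {b, c, d, e}.
    p holds at c, so \Diamond p is true at c.

Yes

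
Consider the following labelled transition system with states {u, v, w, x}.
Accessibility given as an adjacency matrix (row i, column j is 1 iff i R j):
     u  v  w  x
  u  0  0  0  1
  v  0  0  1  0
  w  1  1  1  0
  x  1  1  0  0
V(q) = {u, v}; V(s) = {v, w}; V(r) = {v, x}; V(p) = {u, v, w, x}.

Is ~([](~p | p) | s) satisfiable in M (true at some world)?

Let φ = ~([](~p | p) | s). Evaluate φ at each world:
  u (successors {x}): φ is false.
  v (successors {w}): φ is false.
  w (successors {u, v, w}): φ is false.
  x (successors {u, v}): φ is false.
For instance, at x:
  At x: [](~p | p) | s is true, so ~([](~p | p) | s) is false.
    At x: [](~p | p) is true, s is false, so [](~p | p) | s is true.
      At x: [](~p | p) requires ~p | p at every successor {u, v}.
        At u: ~p | p is true.
        At v: ~p | p is true.
      So [](~p | p) is true at x.

No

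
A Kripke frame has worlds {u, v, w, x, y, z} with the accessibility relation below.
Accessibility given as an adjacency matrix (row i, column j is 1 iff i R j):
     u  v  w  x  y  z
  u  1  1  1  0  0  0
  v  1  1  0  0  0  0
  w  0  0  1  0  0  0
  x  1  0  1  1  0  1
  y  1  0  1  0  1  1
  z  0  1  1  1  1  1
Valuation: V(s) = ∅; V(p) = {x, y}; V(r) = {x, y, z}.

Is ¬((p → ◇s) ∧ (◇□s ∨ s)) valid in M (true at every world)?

Yes

Let φ = ¬((p → ◇s) ∧ (◇□s ∨ s)). Evaluate φ at each world:
  u (successors {u, v, w}): φ is true.
  v (successors {u, v}): φ is true.
  w (successors {w}): φ is true.
  x (successors {u, w, x, z}): φ is true.
  y (successors {u, w, y, z}): φ is true.
  z (successors {v, w, x, y, z}): φ is true.
For instance, at z:
  At z: (p → ◇s) ∧ (◇□s ∨ s) is false, so ¬((p → ◇s) ∧ (◇□s ∨ s)) is true.
    At z: p → ◇s is true, ◇□s ∨ s is false, so (p → ◇s) ∧ (◇□s ∨ s) is false.
      At z: p is false, ◇s is false, so p → ◇s is true.
      At z: ◇□s is false, s is false, so ◇□s ∨ s is false.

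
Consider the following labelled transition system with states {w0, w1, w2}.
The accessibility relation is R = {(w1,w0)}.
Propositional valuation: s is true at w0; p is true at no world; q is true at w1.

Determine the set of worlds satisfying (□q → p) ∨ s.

w0, w1

Let φ = (□q → p) ∨ s. Evaluate φ at each world:
  w0 (successors ∅): φ is true.
  w1 (successors {w0}): φ is true.
  w2 (successors ∅): φ is false.
For instance, at w1:
  At w1: □q → p is true, s is false, so (□q → p) ∨ s is true.
    At w1: □q is false, p is false, so □q → p is true.
      At w1: □q requires q at every successor {w0}.
        q fails at w0, so □q is false at w1.
Satisfying worlds: {w0, w1}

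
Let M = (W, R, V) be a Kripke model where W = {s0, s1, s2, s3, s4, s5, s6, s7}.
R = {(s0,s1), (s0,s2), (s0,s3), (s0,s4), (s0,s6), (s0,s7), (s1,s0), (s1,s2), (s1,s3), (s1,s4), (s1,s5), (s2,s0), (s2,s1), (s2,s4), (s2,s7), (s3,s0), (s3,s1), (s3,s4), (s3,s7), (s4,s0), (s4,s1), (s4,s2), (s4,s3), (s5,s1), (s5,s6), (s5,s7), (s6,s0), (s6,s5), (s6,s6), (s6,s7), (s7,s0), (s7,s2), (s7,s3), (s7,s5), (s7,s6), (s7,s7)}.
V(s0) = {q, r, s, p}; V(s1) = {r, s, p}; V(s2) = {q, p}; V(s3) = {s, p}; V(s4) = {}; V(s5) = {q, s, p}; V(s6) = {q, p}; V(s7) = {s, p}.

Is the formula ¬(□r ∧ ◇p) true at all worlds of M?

Recall that □ψ holds at a world iff ψ holds at every accessible world, and ◇ψ holds iff ψ holds at some accessible world.
Let φ = ¬(□r ∧ ◇p). Evaluate φ at each world:
  s0 (successors {s1, s2, s3, s4, s6, s7}): φ is true.
  s1 (successors {s0, s2, s3, s4, s5}): φ is true.
  s2 (successors {s0, s1, s4, s7}): φ is true.
  s3 (successors {s0, s1, s4, s7}): φ is true.
  s4 (successors {s0, s1, s2, s3}): φ is true.
  s5 (successors {s1, s6, s7}): φ is true.
  s6 (successors {s0, s5, s6, s7}): φ is true.
  s7 (successors {s0, s2, s3, s5, s6, s7}): φ is true.
For instance, at s5:
  At s5: □r ∧ ◇p is false, so ¬(□r ∧ ◇p) is true.
    At s5: □r is false, ◇p is true, so □r ∧ ◇p is false.
      At s5: □r requires r at every successor {s1, s6, s7}.
        r fails at s6, so □r is false at s5.
      At s5: ◇p requires p at some successor in {s1, s6, s7}.
        p holds at s1, so ◇p is true at s5.

Yes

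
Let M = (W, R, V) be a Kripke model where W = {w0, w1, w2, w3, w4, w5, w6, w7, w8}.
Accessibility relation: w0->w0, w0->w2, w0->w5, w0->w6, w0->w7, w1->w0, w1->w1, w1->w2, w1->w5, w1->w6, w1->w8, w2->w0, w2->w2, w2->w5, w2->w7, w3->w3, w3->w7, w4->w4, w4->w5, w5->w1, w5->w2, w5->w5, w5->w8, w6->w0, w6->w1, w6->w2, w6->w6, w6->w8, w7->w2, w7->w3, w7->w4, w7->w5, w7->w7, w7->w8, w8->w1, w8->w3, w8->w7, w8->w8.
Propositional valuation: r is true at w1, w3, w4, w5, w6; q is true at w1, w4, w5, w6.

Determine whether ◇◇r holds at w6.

At w6: ◇◇r requires ◇r at some successor in {w0, w1, w2, w6, w8}.
  ◇r holds at w0, so ◇◇r is true at w6.
    At w0: ◇r requires r at some successor in {w0, w2, w5, w6, w7}.
      r holds at w5, so ◇r is true at w0.

Yes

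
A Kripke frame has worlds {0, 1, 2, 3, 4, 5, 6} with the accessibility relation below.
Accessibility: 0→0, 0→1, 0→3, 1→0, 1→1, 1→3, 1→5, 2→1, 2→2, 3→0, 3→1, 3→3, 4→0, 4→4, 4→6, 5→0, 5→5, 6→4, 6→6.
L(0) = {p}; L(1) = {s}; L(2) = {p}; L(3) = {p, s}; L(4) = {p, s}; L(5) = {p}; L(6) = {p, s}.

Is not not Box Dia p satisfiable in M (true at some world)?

Yes

Recall that Box ψ holds at a world iff ψ holds at every accessible world, and Dia ψ holds iff ψ holds at some accessible world.
Let φ = not not Box Dia p. Evaluate φ at each world:
  0 (successors {0, 1, 3}): φ is true.
  1 (successors {0, 1, 3, 5}): φ is true.
  2 (successors {1, 2}): φ is true.
  3 (successors {0, 1, 3}): φ is true.
  4 (successors {0, 4, 6}): φ is true.
  5 (successors {0, 5}): φ is true.
  6 (successors {4, 6}): φ is true.
Detail at 0 (witness):
  At 0: not Box Dia p is false, so not not Box Dia p is true.
    At 0: Box Dia p is true, so not Box Dia p is false.
      At 0: Box Dia p requires Dia p at every successor {0, 1, 3}.
        At 0: Dia p is true.
        At 1: Dia p is true.
        At 3: Dia p is true.
      So Box Dia p is true at 0.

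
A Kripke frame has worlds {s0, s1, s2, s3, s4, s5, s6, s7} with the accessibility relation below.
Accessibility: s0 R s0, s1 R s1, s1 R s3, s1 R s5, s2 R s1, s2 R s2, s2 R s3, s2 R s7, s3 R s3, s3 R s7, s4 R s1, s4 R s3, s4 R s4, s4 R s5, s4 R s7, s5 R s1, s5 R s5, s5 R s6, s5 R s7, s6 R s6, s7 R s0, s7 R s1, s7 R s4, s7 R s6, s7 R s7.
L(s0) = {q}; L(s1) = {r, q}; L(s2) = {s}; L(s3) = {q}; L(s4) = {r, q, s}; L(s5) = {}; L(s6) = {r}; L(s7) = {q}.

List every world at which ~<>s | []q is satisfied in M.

s0, s1, s3, s5, s6

Recall that []ψ holds at a world iff ψ holds at every accessible world, and <>ψ holds iff ψ holds at some accessible world.
Let φ = ~<>s | []q. Evaluate φ at each world:
  s0 (successors {s0}): φ is true.
  s1 (successors {s1, s3, s5}): φ is true.
  s2 (successors {s1, s2, s3, s7}): φ is false.
  s3 (successors {s3, s7}): φ is true.
  s4 (successors {s1, s3, s4, s5, s7}): φ is false.
  s5 (successors {s1, s5, s6, s7}): φ is true.
  s6 (successors {s6}): φ is true.
  s7 (successors {s0, s1, s4, s6, s7}): φ is false.
For instance, at s4:
  At s4: ~<>s is false, []q is false, so ~<>s | []q is false.
    At s4: <>s is true, so ~<>s is false.
      At s4: <>s requires s at some successor in {s1, s3, s4, s5, s7}.
        s holds at s4, so <>s is true at s4.
    At s4: []q requires q at every successor {s1, s3, s4, s5, s7}.
      q fails at s5, so []q is false at s4.
Satisfying worlds: {s0, s1, s3, s5, s6}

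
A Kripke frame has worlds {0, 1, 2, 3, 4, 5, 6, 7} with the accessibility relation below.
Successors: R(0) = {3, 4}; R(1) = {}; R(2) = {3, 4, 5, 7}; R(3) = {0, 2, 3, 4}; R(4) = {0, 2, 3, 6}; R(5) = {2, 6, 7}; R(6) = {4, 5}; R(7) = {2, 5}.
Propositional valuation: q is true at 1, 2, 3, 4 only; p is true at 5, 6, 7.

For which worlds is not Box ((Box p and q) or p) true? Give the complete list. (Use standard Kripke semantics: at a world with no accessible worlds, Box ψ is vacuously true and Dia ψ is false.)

0, 2, 3, 4, 5, 6, 7

Let φ = not Box ((Box p and q) or p). Evaluate φ at each world:
  0 (successors {3, 4}): φ is true.
  1 (successors ∅): φ is false.
  2 (successors {3, 4, 5, 7}): φ is true.
  3 (successors {0, 2, 3, 4}): φ is true.
  4 (successors {0, 2, 3, 6}): φ is true.
  5 (successors {2, 6, 7}): φ is true.
  6 (successors {4, 5}): φ is true.
  7 (successors {2, 5}): φ is true.
For instance, at 7:
  At 7: Box ((Box p and q) or p) is false, so not Box ((Box p and q) or p) is true.
    At 7: Box ((Box p and q) or p) requires (Box p and q) or p at every successor {2, 5}.
      (Box p and q) or p fails at 2, so Box ((Box p and q) or p) is false at 7.
Satisfying worlds: {0, 2, 3, 4, 5, 6, 7}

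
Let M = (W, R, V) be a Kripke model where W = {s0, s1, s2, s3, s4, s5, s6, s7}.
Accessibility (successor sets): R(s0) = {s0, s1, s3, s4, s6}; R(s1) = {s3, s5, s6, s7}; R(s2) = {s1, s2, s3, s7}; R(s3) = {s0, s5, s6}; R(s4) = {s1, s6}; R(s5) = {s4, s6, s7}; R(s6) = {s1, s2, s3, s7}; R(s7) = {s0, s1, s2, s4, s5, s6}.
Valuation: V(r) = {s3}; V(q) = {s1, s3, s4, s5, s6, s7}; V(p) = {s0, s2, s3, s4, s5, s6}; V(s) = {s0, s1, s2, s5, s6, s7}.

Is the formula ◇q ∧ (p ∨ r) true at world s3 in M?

Yes

At s3: ◇q is true, p ∨ r is true, so ◇q ∧ (p ∨ r) is true.
  At s3: ◇q requires q at some successor in {s0, s5, s6}.
    q holds at s5, so ◇q is true at s3.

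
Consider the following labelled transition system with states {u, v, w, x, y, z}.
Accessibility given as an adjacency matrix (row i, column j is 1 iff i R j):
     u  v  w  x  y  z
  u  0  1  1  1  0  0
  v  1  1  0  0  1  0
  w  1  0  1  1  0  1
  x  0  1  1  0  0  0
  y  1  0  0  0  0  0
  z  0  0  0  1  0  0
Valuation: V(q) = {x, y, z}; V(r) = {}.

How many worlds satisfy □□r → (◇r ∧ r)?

Let φ = □□r → (◇r ∧ r). Evaluate φ at each world:
  u (successors {v, w, x}): φ is true.
  v (successors {u, v, y}): φ is true.
  w (successors {u, w, x, z}): φ is true.
  x (successors {v, w}): φ is true.
  y (successors {u}): φ is true.
  z (successors {x}): φ is true.
For instance, at w:
  At w: □□r is false, ◇r ∧ r is false, so □□r → (◇r ∧ r) is true.
    At w: □□r requires □r at every successor {u, w, x, z}.
      □r fails at u, so □□r is false at w.
    At w: ◇r is false, r is false, so ◇r ∧ r is false.
      At w: ◇r requires r at some successor in {u, w, x, z}.
        At u: r is false.
        At w: r is false.
        At x: r is false.
        At z: r is false.
      So ◇r is false at w.
Satisfying worlds: {u, v, w, x, y, z}

6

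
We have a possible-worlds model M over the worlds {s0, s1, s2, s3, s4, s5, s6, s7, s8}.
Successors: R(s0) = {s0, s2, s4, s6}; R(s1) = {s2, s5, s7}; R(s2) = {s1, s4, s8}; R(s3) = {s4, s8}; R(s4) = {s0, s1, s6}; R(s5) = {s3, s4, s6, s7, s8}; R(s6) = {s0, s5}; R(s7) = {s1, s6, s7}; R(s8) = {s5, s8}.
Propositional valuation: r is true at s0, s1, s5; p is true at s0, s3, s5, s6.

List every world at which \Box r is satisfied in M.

Recall that \Box ψ holds at a world iff ψ holds at every accessible world, and \Diamond ψ holds iff ψ holds at some accessible world.
Let φ = \Box r. Evaluate φ at each world:
  s0 (successors {s0, s2, s4, s6}): φ is false.
  s1 (successors {s2, s5, s7}): φ is false.
  s2 (successors {s1, s4, s8}): φ is false.
  s3 (successors {s4, s8}): φ is false.
  s4 (successors {s0, s1, s6}): φ is false.
  s5 (successors {s3, s4, s6, s7, s8}): φ is false.
  s6 (successors {s0, s5}): φ is true.
  s7 (successors {s1, s6, s7}): φ is false.
  s8 (successors {s5, s8}): φ is false.
For instance, at s5:
  At s5: \Box r requires r at every successor {s3, s4, s6, s7, s8}.
    r fails at s3, so \Box r is false at s5.
Satisfying worlds: {s6}

s6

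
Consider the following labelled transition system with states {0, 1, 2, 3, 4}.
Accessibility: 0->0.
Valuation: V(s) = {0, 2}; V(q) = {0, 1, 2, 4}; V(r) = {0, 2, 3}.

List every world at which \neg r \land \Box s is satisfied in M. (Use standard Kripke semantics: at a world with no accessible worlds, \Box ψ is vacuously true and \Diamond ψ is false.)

Let φ = \neg r \land \Box s. Evaluate φ at each world:
  0 (successors {0}): φ is false.
  1 (successors ∅): φ is true.
  2 (successors ∅): φ is false.
  3 (successors ∅): φ is false.
  4 (successors ∅): φ is true.
For instance, at 0:
  At 0: \neg r is false, \Box s is true, so \neg r \land \Box s is false.
    At 0: \Box s requires s at every successor {0}.
      At 0: s is true.
    So \Box s is true at 0.
Satisfying worlds: {1, 4}

1, 4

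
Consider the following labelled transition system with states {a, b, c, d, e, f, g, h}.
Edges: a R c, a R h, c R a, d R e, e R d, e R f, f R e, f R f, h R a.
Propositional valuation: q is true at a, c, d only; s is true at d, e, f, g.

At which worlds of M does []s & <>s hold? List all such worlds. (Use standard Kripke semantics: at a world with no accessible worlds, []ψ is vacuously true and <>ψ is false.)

d, e, f

Recall that []ψ holds at a world iff ψ holds at every accessible world, and <>ψ holds iff ψ holds at some accessible world.
Let φ = []s & <>s. Evaluate φ at each world:
  a (successors {c, h}): φ is false.
  b (successors ∅): φ is false.
  c (successors {a}): φ is false.
  d (successors {e}): φ is true.
  e (successors {d, f}): φ is true.
  f (successors {e, f}): φ is true.
  g (successors ∅): φ is false.
  h (successors {a}): φ is false.
For instance, at e:
  At e: []s is true, <>s is true, so []s & <>s is true.
    At e: []s requires s at every successor {d, f}.
      At d: s is true.
      At f: s is true.
    So []s is true at e.
    At e: <>s requires s at some successor in {d, f}.
      s holds at d, so <>s is true at e.
Satisfying worlds: {d, e, f}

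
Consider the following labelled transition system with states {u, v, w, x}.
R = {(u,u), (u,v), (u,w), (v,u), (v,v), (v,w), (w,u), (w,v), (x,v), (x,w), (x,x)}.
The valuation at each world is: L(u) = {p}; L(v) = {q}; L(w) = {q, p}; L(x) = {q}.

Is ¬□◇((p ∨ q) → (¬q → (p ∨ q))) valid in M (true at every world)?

Let φ = ¬□◇((p ∨ q) → (¬q → (p ∨ q))). Evaluate φ at each world:
  u (successors {u, v, w}): φ is false.
  v (successors {u, v, w}): φ is false.
  w (successors {u, v}): φ is false.
  x (successors {v, w, x}): φ is false.
Detail at u (counterexample):
  At u: □◇((p ∨ q) → (¬q → (p ∨ q))) is true, so ¬□◇((p ∨ q) → (¬q → (p ∨ q))) is false.
    At u: □◇((p ∨ q) → (¬q → (p ∨ q))) requires ◇((p ∨ q) → (¬q → (p ∨ q))) at every successor {u, v, w}.
      At u: ◇((p ∨ q) → (¬q → (p ∨ q))) is true.
      At v: ◇((p ∨ q) → (¬q → (p ∨ q))) is true.
      At w: ◇((p ∨ q) → (¬q → (p ∨ q))) is true.
    So □◇((p ∨ q) → (¬q → (p ∨ q))) is true at u.

No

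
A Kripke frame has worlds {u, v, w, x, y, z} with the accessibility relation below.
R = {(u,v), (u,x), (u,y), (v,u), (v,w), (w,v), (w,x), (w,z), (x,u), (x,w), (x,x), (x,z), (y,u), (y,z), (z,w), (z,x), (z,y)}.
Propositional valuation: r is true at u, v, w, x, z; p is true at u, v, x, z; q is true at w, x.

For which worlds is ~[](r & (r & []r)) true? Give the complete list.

Let φ = ~[](r & (r & []r)). Evaluate φ at each world:
  u (successors {v, x, y}): φ is true.
  v (successors {u, w}): φ is true.
  w (successors {v, x, z}): φ is true.
  x (successors {u, w, x, z}): φ is true.
  y (successors {u, z}): φ is true.
  z (successors {w, x, y}): φ is true.
For instance, at v:
  At v: [](r & (r & []r)) is false, so ~[](r & (r & []r)) is true.
    At v: [](r & (r & []r)) requires r & (r & []r) at every successor {u, w}.
      r & (r & []r) fails at u, so [](r & (r & []r)) is false at v.
Satisfying worlds: {u, v, w, x, y, z}

u, v, w, x, y, z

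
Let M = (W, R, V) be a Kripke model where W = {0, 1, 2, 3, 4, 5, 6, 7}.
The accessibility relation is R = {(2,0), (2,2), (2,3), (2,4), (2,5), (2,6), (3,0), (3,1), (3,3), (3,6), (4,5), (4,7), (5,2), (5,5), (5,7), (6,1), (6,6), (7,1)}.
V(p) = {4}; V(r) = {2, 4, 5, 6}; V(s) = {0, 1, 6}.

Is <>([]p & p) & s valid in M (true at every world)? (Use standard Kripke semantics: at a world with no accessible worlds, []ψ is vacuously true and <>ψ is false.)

Let φ = <>([]p & p) & s. Evaluate φ at each world:
  0 (successors ∅): φ is false.
  1 (successors ∅): φ is false.
  2 (successors {0, 2, 3, 4, 5, 6}): φ is false.
  3 (successors {0, 1, 3, 6}): φ is false.
  4 (successors {5, 7}): φ is false.
  5 (successors {2, 5, 7}): φ is false.
  6 (successors {1, 6}): φ is false.
  7 (successors {1}): φ is false.
Detail at 0 (counterexample):
  At 0: <>([]p & p) is false, s is true, so <>([]p & p) & s is false.
    At 0: no accessible worlds, so <>([]p & p) is false.

No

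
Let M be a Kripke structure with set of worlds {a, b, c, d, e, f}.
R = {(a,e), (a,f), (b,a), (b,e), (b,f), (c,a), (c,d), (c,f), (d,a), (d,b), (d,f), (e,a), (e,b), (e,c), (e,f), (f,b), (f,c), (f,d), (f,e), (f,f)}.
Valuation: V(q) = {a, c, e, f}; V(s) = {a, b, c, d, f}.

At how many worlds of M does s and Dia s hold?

Let φ = s and Dia s. Evaluate φ at each world:
  a (successors {e, f}): φ is true.
  b (successors {a, e, f}): φ is true.
  c (successors {a, d, f}): φ is true.
  d (successors {a, b, f}): φ is true.
  e (successors {a, b, c, f}): φ is false.
  f (successors {b, c, d, e, f}): φ is true.
For instance, at c:
  At c: s is true, Dia s is true, so s and Dia s is true.
    At c: Dia s requires s at some successor in {a, d, f}.
      s holds at a, so Dia s is true at c.
Satisfying worlds: {a, b, c, d, f}

5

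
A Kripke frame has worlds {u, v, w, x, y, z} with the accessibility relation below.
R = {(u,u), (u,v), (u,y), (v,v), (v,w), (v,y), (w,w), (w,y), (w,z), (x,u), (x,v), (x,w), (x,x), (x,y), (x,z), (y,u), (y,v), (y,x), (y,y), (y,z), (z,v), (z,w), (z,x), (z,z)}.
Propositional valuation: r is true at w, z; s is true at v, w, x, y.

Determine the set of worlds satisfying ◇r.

v, w, x, y, z

Let φ = ◇r. Evaluate φ at each world:
  u (successors {u, v, y}): φ is false.
  v (successors {v, w, y}): φ is true.
  w (successors {w, y, z}): φ is true.
  x (successors {u, v, w, x, y, z}): φ is true.
  y (successors {u, v, x, y, z}): φ is true.
  z (successors {v, w, x, z}): φ is true.
For instance, at u:
  At u: ◇r requires r at some successor in {u, v, y}.
    At u: r is false.
    At v: r is false.
    At y: r is false.
  So ◇r is false at u.
Satisfying worlds: {v, w, x, y, z}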